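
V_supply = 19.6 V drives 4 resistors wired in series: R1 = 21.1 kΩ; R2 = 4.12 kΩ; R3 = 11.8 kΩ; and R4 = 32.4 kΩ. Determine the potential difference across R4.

Total series resistance ΣR = 21.1 + 4.12 + 11.8 + 32.4 = 69.42 kΩ.
V = V_supply · R/ΣR = 19.6 × 0.4667 = 9.148 V.

V ≈ 9.15 V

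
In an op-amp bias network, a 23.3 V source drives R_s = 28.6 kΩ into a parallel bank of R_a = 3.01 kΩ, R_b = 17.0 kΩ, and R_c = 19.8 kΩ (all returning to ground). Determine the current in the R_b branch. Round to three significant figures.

Combine the parallel branches: R_p = (1/3.01 + 1/17.0 + 1/19.8)⁻¹ = 2.265 kΩ.
V_A by voltage divider: V_A = 23.3 × 2.265/(28.6 + 2.265) = 1.710 V.
Branch current I = V_A/R_b = 1.710/17.0 = 0.1006 mA.

I ≈ 0.101 mA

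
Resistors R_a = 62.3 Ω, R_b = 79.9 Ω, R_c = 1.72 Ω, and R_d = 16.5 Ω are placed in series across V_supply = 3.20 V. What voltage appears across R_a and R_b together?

V ≈ 2.84 V

Total series resistance ΣR = 62.3 + 79.9 + 1.72 + 16.5 = 160.4 Ω.
R_{R_a..R_b} = 62.3 + 79.9 = 142.2 Ω.
V = V_supply · R/ΣR = 3.20 × 0.8864 = 2.837 V.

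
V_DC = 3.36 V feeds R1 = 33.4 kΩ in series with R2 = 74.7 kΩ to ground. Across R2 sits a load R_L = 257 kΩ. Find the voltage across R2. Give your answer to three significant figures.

V_out ≈ 2.13 V

R2 ‖ R_L = (74.7 × 257)/(74.7 + 257) = 57.88 kΩ.
Then V_out = V_DC · R2'/(R1 + R2') = 3.36 × 57.88/91.28 = 2.131 V.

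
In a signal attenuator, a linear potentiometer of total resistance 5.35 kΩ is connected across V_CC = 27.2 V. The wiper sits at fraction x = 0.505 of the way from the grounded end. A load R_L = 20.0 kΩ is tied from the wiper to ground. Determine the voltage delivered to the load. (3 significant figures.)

Split the track: R_lower = x·R_p = 2.702 kΩ, R_upper = (1−x)·R_p = 2.648 kΩ.
Lower segment in parallel with the load: 2.702 ‖ 20.0 = 2.380 kΩ.
Loaded-divider output: V_out = 27.2 × 0.4733 = 12.88 V.

V_out ≈ 12.9 V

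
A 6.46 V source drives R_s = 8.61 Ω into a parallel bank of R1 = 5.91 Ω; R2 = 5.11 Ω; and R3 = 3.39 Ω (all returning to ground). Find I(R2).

Combine the parallel branches: R_p = (1/5.91 + 1/5.11 + 1/3.39)⁻¹ = 1.515 Ω.
Node voltage V_A = V_supply · R_p/(R_s + R_p) = 6.46 × 0.1497 = 0.9668 V.
I(R2) = V_A / R2 = 0.9668/5.11 = 0.1892 A.
(Check via current divider: I_total = 0.6380 A; share G_k/ΣG = 0.2966 → same result.)

I ≈ 0.189 A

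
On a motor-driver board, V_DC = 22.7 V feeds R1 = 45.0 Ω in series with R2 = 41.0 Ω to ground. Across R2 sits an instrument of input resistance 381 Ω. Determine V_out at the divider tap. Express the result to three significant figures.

V_out ≈ 10.2 V

First combine the lower leg with the load: R2 ‖ R_L = 37.02 Ω.
Voltage divider with the loaded lower leg: V_out = 22.7 × 37.02/(45.0 + 37.02) = 22.7 × 0.4513 = 10.25 V.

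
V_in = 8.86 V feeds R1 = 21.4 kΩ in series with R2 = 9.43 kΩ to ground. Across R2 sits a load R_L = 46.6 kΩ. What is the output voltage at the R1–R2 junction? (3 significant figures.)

R2 ‖ R_L = (9.43 × 46.6)/(9.43 + 46.6) = 7.843 kΩ.
Now apply the divider: V_out = 8.86 × 0.2682 = 2.376 V.

V_out ≈ 2.38 V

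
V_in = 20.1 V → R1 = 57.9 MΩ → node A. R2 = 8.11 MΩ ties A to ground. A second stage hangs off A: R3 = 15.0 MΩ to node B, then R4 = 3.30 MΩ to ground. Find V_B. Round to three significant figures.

V_B ≈ 0.321 V

Looking into the second stage from A: R3 + R4 = 18.30 MΩ appears in parallel with R2.
Effective lower resistance at A: R2 ‖ 18.30 = 5.620 MΩ.
So V_A = 20.1 × 0.08847 = 1.778 V.
V_B = V_A × 0.1803 = 0.3207 V.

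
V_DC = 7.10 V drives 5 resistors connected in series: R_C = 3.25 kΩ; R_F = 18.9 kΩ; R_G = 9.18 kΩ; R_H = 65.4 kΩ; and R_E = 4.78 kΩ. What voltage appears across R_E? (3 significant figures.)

V ≈ 0.334 V

ΣR = 3.25 + 18.9 + 9.18 + 65.4 + 4.78 = 101.5 kΩ.
V = V_DC · R/ΣR = 7.10 × 0.04709 = 0.3343 V.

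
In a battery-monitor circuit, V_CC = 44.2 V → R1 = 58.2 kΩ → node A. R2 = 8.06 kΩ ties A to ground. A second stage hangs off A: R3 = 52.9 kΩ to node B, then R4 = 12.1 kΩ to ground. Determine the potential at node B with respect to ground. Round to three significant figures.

V_B ≈ 0.903 V

Node A sees R2 in parallel with the series input of stage 2, R3 + R4 = 65.00 kΩ.
R2 ‖ (R3+R4) = 7.171 kΩ.
V_A = 44.2 × 7.171/(58.2 + 7.171) = 4.848 V.
V_B = V_A × 0.1862 = 0.9026 V.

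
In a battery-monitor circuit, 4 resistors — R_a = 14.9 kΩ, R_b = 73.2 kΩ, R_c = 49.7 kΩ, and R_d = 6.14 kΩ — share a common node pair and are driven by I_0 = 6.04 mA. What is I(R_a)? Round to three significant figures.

I ≈ 1.54 mA

Conductances: ΣG = 1/14.9 + 1/73.2 + 1/49.7 + 1/6.14 = 0.2638 (1/kΩ).
By the current-divider rule, I = I_0 · G_k/ΣG = 6.04 × 0.2544 = 1.537 mA.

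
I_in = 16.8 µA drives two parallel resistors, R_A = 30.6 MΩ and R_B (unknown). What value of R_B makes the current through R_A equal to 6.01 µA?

Two-branch current divider: I_A = I_in · R_B/(R_A + R_B).
With f = 0.3577, R_B = R_A · f/(1−f) = 30.6 × 0.5570 = 17.04 MΩ.

R_B ≈ 17.0 MΩ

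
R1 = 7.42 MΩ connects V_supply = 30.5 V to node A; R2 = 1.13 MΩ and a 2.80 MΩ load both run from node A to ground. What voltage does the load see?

The load sits in parallel with R2, giving an effective lower resistance R2' = R2·R_L/(R2+R_L) = 0.8051 MΩ.
Now apply the divider: V_out = 30.5 × 0.09788 = 2.985 V.

V_out ≈ 2.99 V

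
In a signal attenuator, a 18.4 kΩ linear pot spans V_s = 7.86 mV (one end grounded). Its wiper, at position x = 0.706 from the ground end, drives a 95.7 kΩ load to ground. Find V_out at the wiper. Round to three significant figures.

V_out ≈ 5.34 mV

Split the track: R_lower = x·R_p = 12.99 kΩ, R_upper = (1−x)·R_p = 5.410 kΩ.
R_L loads the lower segment: effective lower R = 11.44 kΩ.
V_out = 7.86 × 11.44/(5.410 + 11.44) = 5.336 mV.
(Unloaded: V_out = x·V_s = 5.55 mV.)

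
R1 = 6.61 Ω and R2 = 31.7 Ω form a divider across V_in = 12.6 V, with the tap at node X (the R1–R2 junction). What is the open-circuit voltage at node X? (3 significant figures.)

V_th ≈ 10.4 V

With X open, the divider is unloaded: V_th = 12.6 × 31.7/38.31 = 10.43 V.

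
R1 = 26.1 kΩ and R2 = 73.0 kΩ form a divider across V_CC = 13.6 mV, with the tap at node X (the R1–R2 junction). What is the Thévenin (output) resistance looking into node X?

Zeroing V_CC shorts the top of R1 to ground, so R_th = R1 ‖ R2 = 19.23 kΩ.

R_th ≈ 19.2 kΩ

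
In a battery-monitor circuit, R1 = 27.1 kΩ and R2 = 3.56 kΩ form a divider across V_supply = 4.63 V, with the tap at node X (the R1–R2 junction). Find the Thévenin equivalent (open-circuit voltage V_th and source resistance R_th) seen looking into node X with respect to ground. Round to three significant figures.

V_th ≈ 0.538 V, R_th ≈ 3.15 kΩ

Open-circuit (no load on X): V_th = V_supply · R2/(R1 + R2) = 4.63 × 3.56/(27.10 + 3.56) = 0.5376 V.
Looking into X with the source shorted: R_th = R1·R2/(R1+R2) = 27.10 × 3.56/30.66 = 3.147 kΩ.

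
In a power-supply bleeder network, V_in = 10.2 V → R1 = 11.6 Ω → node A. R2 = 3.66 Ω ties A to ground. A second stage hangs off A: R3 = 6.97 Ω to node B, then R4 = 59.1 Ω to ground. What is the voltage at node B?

V_B ≈ 2.10 V

Node A sees R2 in parallel with the series input of stage 2, R3 + R4 = 66.07 Ω.
Effective lower resistance at A: R2 ‖ 66.07 = 3.468 Ω.
First divider: V_A = V_in · 3.468/(11.6 + 3.468) = 2.348 V.
Then the unloaded second divider: V_B = V_A × R4/(R3+R4) = 2.348 × 0.8945 = 2.100 V.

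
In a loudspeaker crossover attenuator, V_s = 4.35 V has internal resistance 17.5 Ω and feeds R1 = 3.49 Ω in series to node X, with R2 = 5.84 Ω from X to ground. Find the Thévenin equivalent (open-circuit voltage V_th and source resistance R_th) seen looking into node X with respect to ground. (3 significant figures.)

R1' = 17.5 + 3.49 = 20.99 Ω (source resistance + R1).
V_th is the unloaded tap voltage: V_s · R2/(R1'+R2) = 4.35 × 0.2177 = 0.9469 V.
Zeroing V_s shorts the top of R1' to ground, so R_th = R1' ‖ R2 = 4.569 Ω.

V_th ≈ 0.947 V, R_th ≈ 4.57 Ω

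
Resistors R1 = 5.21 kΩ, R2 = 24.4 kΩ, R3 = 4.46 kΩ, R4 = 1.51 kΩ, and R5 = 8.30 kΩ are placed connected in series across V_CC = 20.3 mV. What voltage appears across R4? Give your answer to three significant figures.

Series total: ΣR = 5.21 + 24.4 + 4.46 + 1.51 + 8.30 = 43.88 kΩ.
V = V_CC · R/ΣR = 20.3 × 0.03441 = 0.6986 mV.

V ≈ 0.699 mV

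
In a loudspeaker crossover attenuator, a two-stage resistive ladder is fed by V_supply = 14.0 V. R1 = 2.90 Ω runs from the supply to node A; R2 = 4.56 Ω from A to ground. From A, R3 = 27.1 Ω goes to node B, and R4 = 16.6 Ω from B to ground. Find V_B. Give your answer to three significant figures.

The second stage (R3 + R4 = 43.70 Ω) loads node A in parallel with R2.
Effective lower resistance at A: R2 ‖ 43.70 = 4.129 Ω.
First divider: V_A = V_supply · 4.129/(2.90 + 4.129) = 8.224 V.
Stage 2 is unloaded, so V_B = V_A · R4/(R3+R4) = 8.224 × 16.6/43.70 = 3.124 V.

V_B ≈ 3.12 V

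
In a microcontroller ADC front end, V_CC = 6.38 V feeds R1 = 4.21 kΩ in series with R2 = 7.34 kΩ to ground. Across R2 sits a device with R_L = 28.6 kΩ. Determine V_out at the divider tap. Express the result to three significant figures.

First combine the lower leg with the load: R2 ‖ R_L = 5.841 kΩ.
Voltage divider with the loaded lower leg: V_out = 6.38 × 5.841/(4.21 + 5.841) = 6.38 × 0.5811 = 3.708 V.

V_out ≈ 3.71 V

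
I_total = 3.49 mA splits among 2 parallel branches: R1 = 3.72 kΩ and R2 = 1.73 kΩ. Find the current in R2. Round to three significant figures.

I ≈ 2.38 mA

For two parallel branches, I_k = I_total · (other R)/(sum of R).
So I = 3.49 × 3.72/5.450 = 2.382 mA.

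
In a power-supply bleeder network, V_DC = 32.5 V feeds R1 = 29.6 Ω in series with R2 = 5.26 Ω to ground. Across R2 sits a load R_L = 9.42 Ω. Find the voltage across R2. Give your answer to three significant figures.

First combine the lower leg with the load: R2 ‖ R_L = 3.375 Ω.
Voltage divider with the loaded lower leg: V_out = 32.5 × 3.375/(29.6 + 3.375) = 32.5 × 0.1024 = 3.327 V.
(Unloaded it would be 4.90 V; the load pulls it down.)

V_out ≈ 3.33 V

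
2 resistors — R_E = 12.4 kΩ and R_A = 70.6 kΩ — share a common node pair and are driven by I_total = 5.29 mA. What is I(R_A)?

I ≈ 0.790 mA

Two-branch current divider: I_k = I_total · R_other/(R_1 + R_2).
So I = 5.29 × 12.4/83.00 = 0.7903 mA.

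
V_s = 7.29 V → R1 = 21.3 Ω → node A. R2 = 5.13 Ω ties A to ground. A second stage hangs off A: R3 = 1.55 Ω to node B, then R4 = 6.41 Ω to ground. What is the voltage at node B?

The second stage (R3 + R4 = 7.960 Ω) loads node A in parallel with R2.
Effective lower resistance at A: R2 ‖ 7.960 = 3.120 Ω.
So V_A = 7.29 × 0.1277 = 0.9313 V.
V_B = V_A × 0.8053 = 0.7499 V.

V_B ≈ 0.750 V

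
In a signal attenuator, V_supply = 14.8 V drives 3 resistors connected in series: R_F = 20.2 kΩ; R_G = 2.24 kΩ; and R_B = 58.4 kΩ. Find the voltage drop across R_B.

Series total: ΣR = 20.2 + 2.24 + 58.4 = 80.84 kΩ.
By the voltage-divider rule, V = 14.8 × 58.40/80.84 = 10.69 V.

V ≈ 10.7 V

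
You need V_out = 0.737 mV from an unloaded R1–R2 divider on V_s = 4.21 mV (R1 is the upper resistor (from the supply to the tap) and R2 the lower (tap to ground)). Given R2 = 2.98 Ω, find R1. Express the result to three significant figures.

The divider ratio is R2/(R1+R2) = 0.737/4.21 = 0.1751.
R1 = R2·(1/k − 1) = 2.98 × 4.712 = 14.04 Ω.

R1 ≈ 14.0 Ω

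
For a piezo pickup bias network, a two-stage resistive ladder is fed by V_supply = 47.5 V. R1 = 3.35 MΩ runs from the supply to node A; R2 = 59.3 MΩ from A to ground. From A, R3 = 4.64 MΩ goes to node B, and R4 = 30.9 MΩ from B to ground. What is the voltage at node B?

Node A sees R2 in parallel with the series input of stage 2, R3 + R4 = 35.54 MΩ.
Effective lower resistance at A: R2 ‖ 35.54 = 22.22 MΩ.
First divider: V_A = V_supply · 22.22/(3.35 + 22.22) = 41.28 V.
V_B = V_A × 0.8694 = 35.89 V.

V_B ≈ 35.9 V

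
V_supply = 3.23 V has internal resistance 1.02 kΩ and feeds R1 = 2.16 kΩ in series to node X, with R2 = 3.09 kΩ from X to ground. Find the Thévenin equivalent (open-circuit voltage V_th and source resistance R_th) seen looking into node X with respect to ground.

V_th ≈ 1.59 V, R_th ≈ 1.57 kΩ

R1' = 1.02 + 2.16 = 3.180 kΩ (source resistance + R1).
V_th is the unloaded tap voltage: V_supply · R2/(R1'+R2) = 3.23 × 0.4928 = 1.592 V.
Looking into X with the source shorted: R_th = R1'·R2/(R1'+R2) = 3.180 × 3.09/6.270 = 1.567 kΩ.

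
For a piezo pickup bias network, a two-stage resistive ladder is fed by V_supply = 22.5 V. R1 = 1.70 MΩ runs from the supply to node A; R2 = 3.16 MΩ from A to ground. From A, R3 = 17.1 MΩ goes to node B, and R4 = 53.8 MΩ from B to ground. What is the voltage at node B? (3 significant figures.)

V_B ≈ 10.9 V

Looking into the second stage from A: R3 + R4 = 70.90 MΩ appears in parallel with R2.
Effective lower resistance at A: R2 ‖ 70.90 = 3.025 MΩ.
First divider: V_A = V_supply · 3.025/(1.70 + 3.025) = 14.41 V.
Then the unloaded second divider: V_B = V_A × R4/(R3+R4) = 14.41 × 0.7588 = 10.93 V.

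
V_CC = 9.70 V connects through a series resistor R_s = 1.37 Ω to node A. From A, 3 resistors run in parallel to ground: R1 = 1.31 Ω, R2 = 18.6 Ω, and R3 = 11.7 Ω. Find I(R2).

Combine the parallel branches: R_p = (1/1.31 + 1/18.6 + 1/11.7)⁻¹ = 1.108 Ω.
V_A = 9.70 × 1.108/2.478 = 4.337 V.
I(R2) = V_A / R2 = 4.337/18.6 = 0.2332 A.

I ≈ 0.233 A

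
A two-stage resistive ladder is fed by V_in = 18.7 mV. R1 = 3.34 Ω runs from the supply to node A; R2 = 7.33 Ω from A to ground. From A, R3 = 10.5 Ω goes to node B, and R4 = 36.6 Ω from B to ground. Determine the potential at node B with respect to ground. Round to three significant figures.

V_B ≈ 9.52 mV

Looking into the second stage from A: R3 + R4 = 47.10 Ω appears in parallel with R2.
Effective lower resistance at A: R2 ‖ 47.10 = 6.343 Ω.
So V_A = 18.7 × 0.6551 = 12.25 mV.
Then the unloaded second divider: V_B = V_A × R4/(R3+R4) = 12.25 × 0.7771 = 9.519 mV.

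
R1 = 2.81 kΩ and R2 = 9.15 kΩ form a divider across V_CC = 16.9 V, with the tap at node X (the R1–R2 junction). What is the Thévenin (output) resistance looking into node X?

With V_CC suppressed (replaced by a short), R_th = R1 ‖ R2 = (2.810 × 9.15)/(2.810 + 9.15) = 2.150 kΩ.

R_th ≈ 2.15 kΩ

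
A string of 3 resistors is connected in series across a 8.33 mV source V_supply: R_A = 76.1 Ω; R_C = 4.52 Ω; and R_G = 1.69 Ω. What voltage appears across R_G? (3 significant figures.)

ΣR = 76.1 + 4.52 + 1.69 = 82.31 Ω.
Voltage divider: V = V_supply · (1.690 / 82.31) = 8.33 × 0.02053 = 0.1710 mV.

V ≈ 0.171 mV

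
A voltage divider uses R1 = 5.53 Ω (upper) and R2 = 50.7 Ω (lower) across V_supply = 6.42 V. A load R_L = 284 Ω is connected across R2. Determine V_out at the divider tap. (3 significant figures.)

R2 ‖ R_L = (50.7 × 284)/(50.7 + 284) = 43.02 Ω.
Voltage divider with the loaded lower leg: V_out = 6.42 × 43.02/(5.53 + 43.02) = 6.42 × 0.8861 = 5.689 V.

V_out ≈ 5.69 V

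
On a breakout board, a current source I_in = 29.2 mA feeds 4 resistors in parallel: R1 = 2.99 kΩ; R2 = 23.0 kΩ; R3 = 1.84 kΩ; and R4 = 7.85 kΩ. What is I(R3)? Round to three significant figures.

Conductances: ΣG = 1/2.99 + 1/23.0 + 1/1.84 + 1/7.85 = 1.049 (1/kΩ).
By the current-divider rule, I = I_in · G_k/ΣG = 29.2 × 0.5182 = 15.13 mA.

I ≈ 15.1 mA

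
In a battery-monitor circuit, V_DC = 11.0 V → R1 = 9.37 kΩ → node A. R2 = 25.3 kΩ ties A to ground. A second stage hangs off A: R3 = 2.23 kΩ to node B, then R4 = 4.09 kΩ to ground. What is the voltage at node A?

V_A ≈ 3.86 V

Node A sees R2 in parallel with the series input of stage 2, R3 + R4 = 6.320 kΩ.
R2 ‖ (R3+R4) = 5.057 kΩ.
First divider: V_A = V_DC · 5.057/(9.37 + 5.057) = 3.856 V.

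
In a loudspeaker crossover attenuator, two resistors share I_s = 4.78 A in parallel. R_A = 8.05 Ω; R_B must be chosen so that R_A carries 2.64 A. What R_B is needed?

Two-branch current divider: I_A = I_s · R_B/(R_A + R_B).
2.64/4.78 = R_B/(R_A + R_B) → R_B = R_A · (0.5523)/(1 − 0.5523) = 8.05 × 1.234 = 9.931 Ω.

R_B ≈ 9.93 Ω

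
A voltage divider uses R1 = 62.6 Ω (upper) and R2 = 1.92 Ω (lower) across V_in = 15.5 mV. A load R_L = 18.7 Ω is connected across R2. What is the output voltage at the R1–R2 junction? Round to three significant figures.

V_out ≈ 0.419 mV

R2 ‖ R_L = (1.92 × 18.7)/(1.92 + 18.7) = 1.741 Ω.
Now apply the divider: V_out = 15.5 × 0.02706 = 0.4195 mV.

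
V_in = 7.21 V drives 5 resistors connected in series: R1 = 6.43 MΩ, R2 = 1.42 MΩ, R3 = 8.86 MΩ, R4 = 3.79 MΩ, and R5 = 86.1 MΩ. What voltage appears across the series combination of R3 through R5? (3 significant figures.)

V ≈ 6.68 V

Series total: ΣR = 6.43 + 1.42 + 8.86 + 3.79 + 86.1 = 106.6 MΩ.
R_{R3..R5} = 8.86 + 3.79 + 86.1 = 98.75 MΩ.
By the voltage-divider rule, V = 7.21 × 98.75/106.6 = 6.679 V.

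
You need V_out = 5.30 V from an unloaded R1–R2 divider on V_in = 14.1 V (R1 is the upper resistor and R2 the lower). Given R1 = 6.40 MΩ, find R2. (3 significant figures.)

R2 ≈ 3.85 MΩ

Required fraction k = V_out/V_in = 0.3759.
R2 = R1 · 0.3759/(1 − 0.3759) = 3.855 MΩ.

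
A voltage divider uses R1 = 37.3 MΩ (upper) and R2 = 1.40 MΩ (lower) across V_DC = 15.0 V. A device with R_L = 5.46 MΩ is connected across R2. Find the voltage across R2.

First combine the lower leg with the load: R2 ‖ R_L = 1.114 MΩ.
Then V_out = V_DC · R2'/(R1 + R2') = 15.0 × 1.114/38.41 = 0.4351 V.
(Unloaded it would be 0.543 V; the load pulls it down.)

V_out ≈ 0.435 V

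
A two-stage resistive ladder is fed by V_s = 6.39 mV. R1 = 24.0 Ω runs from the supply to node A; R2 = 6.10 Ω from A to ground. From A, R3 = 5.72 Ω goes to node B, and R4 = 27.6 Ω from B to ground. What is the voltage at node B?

V_B ≈ 0.936 mV

Looking into the second stage from A: R3 + R4 = 33.32 Ω appears in parallel with R2.
R2 ‖ (R3+R4) = 5.156 Ω.
So V_A = 6.39 × 0.1768 = 1.130 mV.
Stage 2 is unloaded, so V_B = V_A · R4/(R3+R4) = 1.130 × 27.6/33.32 = 0.9360 mV.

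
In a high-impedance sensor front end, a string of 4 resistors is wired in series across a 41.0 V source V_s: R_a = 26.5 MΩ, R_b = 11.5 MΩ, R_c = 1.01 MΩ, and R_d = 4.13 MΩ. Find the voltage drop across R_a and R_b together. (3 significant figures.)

V ≈ 36.1 V

Series total: ΣR = 26.5 + 11.5 + 1.01 + 4.13 = 43.14 MΩ.
R_{R_a..R_b} = 26.5 + 11.5 = 38.00 MΩ.
V = V_s · R/ΣR = 41.0 × 0.8809 = 36.11 V.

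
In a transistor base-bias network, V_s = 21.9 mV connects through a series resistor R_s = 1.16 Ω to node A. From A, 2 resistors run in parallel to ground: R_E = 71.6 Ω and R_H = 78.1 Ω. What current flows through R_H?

I ≈ 0.272 mA

Equivalent of the parallel group: R_p = 37.35 Ω.
V_A = 21.9 × 37.35/38.51 = 21.24 mV.
Branch current I = V_A/R_H = 21.24/78.1 = 0.2720 mA.
(Check via current divider: I_total = 0.5686 mA; share G_k/ΣG = 0.4783 → same result.)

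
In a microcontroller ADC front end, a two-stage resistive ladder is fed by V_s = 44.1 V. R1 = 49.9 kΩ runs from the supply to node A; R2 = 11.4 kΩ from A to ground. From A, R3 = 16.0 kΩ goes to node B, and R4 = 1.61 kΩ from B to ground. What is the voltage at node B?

V_B ≈ 0.491 V

Looking into the second stage from A: R3 + R4 = 17.61 kΩ appears in parallel with R2.
Effective lower resistance at A: R2 ‖ 17.61 = 6.920 kΩ.
So V_A = 44.1 × 0.1218 = 5.371 V.
V_B = V_A × 0.09143 = 0.4910 V.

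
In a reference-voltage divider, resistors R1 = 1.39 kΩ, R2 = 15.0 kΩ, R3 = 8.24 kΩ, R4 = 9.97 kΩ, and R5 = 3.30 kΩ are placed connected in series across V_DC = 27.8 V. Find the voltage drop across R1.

V ≈ 1.02 V

Total series resistance ΣR = 1.39 + 15.0 + 8.24 + 9.97 + 3.30 = 37.90 kΩ.
V = V_DC · R/ΣR = 27.8 × 0.03668 = 1.020 V.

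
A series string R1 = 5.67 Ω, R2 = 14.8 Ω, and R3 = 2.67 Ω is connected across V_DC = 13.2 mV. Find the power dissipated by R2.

P ≈ 4.82 µW

Series current I = V_DC/ΣR = 13.2/23.14 = 0.5704 mA.
V(R2) = I·R = 8.443 mV; P = V·I = 8.443 × 0.5704 = 4.816 µW.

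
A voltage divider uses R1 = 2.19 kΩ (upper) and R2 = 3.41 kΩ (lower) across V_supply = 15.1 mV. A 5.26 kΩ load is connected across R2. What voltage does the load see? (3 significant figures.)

First combine the lower leg with the load: R2 ‖ R_L = 2.069 kΩ.
Voltage divider with the loaded lower leg: V_out = 15.1 × 2.069/(2.19 + 2.069) = 15.1 × 0.4858 = 7.335 mV.
(Unloaded it would be 9.19 mV; the load pulls it down.)

V_out ≈ 7.34 mV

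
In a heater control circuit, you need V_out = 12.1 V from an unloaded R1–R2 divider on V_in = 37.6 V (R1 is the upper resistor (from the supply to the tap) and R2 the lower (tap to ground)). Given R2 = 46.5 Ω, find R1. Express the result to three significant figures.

R1 ≈ 98.0 Ω

The divider ratio is R2/(R1+R2) = 12.1/37.6 = 0.3218.
So R1 = R2 · (V_in/V_out − 1) = 46.5 × (37.6/12.1 − 1) = 46.5 × 2.107 = 98.00 Ω.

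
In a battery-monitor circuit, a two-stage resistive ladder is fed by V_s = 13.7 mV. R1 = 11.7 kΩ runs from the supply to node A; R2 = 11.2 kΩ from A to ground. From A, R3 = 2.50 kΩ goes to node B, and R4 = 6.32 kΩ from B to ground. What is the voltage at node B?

The second stage (R3 + R4 = 8.820 kΩ) loads node A in parallel with R2.
R2 ‖ (R3+R4) = 4.934 kΩ.
V_A = 13.7 × 4.934/(11.7 + 4.934) = 4.064 mV.
Stage 2 is unloaded, so V_B = V_A · R4/(R3+R4) = 4.064 × 6.32/8.820 = 2.912 mV.

V_B ≈ 2.91 mV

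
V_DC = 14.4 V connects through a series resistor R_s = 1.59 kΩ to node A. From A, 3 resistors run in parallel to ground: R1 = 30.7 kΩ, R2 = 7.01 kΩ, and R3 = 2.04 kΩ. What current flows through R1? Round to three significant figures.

I ≈ 0.228 mA

Parallel bank: R_p = 1/(1/30.7 + 1/7.01 + 1/2.04) = 1.503 kΩ.
V_A by voltage divider: V_A = 14.4 × 1.503/(1.59 + 1.503) = 6.997 V.
Branch current I = V_A/R1 = 6.997/30.7 = 0.2279 mA.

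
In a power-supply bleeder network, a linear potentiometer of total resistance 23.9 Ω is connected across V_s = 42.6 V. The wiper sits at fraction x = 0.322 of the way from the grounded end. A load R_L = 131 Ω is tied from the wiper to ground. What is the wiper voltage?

Split the track: R_lower = x·R_p = 7.696 Ω, R_upper = (1−x)·R_p = 16.20 Ω.
R_L loads the lower segment: effective lower R = 7.269 Ω.
Loaded-divider output: V_out = 42.6 × 0.3097 = 13.19 V.

V_out ≈ 13.2 V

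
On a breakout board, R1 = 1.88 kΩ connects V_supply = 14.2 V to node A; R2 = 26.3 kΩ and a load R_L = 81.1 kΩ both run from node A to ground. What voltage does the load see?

V_out ≈ 13.0 V

R2 ‖ R_L = (26.3 × 81.1)/(26.3 + 81.1) = 19.86 kΩ.
Voltage divider with the loaded lower leg: V_out = 14.2 × 19.86/(1.88 + 19.86) = 14.2 × 0.9135 = 12.97 V.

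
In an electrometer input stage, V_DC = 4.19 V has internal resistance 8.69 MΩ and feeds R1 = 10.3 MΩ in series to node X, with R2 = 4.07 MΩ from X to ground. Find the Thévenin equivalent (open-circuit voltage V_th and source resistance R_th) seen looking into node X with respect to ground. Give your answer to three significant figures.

R1' = 8.69 + 10.3 = 18.99 MΩ (source resistance + R1).
V_th is the unloaded tap voltage: V_DC · R2/(R1'+R2) = 4.19 × 0.1765 = 0.7395 V.
Zeroing V_DC shorts the top of R1' to ground, so R_th = R1' ‖ R2 = 3.352 MΩ.

V_th ≈ 0.740 V, R_th ≈ 3.35 MΩ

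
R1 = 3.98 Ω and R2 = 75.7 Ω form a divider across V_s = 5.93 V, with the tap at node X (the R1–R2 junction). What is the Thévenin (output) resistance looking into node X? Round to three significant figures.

Zeroing V_s shorts the top of R1 to ground, so R_th = R1 ‖ R2 = 3.781 Ω.

R_th ≈ 3.78 Ω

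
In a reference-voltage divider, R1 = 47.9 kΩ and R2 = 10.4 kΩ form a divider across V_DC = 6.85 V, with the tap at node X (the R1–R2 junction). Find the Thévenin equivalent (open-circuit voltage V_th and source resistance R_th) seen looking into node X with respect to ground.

V_th ≈ 1.22 V, R_th ≈ 8.54 kΩ

V_th is the unloaded tap voltage: V_DC · R2/(R1+R2) = 6.85 × 0.1784 = 1.222 V.
Looking into X with the source shorted: R_th = R1·R2/(R1+R2) = 47.90 × 10.4/58.30 = 8.545 kΩ.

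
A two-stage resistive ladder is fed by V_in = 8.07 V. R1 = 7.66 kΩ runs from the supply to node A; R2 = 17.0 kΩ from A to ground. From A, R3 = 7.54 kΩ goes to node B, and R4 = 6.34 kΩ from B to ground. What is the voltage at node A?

The second stage (R3 + R4 = 13.88 kΩ) loads node A in parallel with R2.
R2 ‖ (R3+R4) = 7.641 kΩ.
V_A = 8.07 × 7.641/(7.66 + 7.641) = 4.030 V.

V_A ≈ 4.03 V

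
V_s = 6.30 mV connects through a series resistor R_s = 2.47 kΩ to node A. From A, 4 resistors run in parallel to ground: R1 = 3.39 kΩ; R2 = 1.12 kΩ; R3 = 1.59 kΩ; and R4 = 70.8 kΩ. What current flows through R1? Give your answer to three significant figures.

Equivalent of the parallel group: R_p = 0.5462 kΩ.
V_A by voltage divider: V_A = 6.30 × 0.5462/(2.47 + 0.5462) = 1.141 mV.
Branch current I = V_A/R1 = 1.141/3.39 = 0.3365 µA.

I ≈ 0.337 µA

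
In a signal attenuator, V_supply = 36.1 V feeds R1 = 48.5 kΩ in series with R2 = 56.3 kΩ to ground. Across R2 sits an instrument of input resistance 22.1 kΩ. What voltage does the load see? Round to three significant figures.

The load sits in parallel with R2, giving an effective lower resistance R2' = R2·R_L/(R2+R_L) = 15.87 kΩ.
Now apply the divider: V_out = 36.1 × 0.2465 = 8.900 V.

V_out ≈ 8.90 V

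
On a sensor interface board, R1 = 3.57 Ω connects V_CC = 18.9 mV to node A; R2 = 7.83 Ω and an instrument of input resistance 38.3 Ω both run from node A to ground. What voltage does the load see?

The load sits in parallel with R2, giving an effective lower resistance R2' = R2·R_L/(R2+R_L) = 6.501 Ω.
Now apply the divider: V_out = 18.9 × 0.6455 = 12.20 mV.

V_out ≈ 12.2 mV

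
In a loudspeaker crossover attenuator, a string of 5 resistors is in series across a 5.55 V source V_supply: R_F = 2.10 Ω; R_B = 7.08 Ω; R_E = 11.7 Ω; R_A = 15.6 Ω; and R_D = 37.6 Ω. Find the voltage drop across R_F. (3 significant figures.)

ΣR = 2.10 + 7.08 + 11.7 + 15.6 + 37.6 = 74.08 Ω.
By the voltage-divider rule, V = 5.55 × 2.100/74.08 = 0.1573 V.

V ≈ 0.157 V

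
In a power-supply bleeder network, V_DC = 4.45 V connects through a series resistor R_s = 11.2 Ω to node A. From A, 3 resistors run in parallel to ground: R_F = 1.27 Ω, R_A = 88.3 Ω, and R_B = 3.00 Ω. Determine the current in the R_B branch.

I ≈ 0.108 A

Parallel bank: R_p = 1/(1/1.27 + 1/88.3 + 1/3.00) = 0.8833 Ω.
V_A by voltage divider: V_A = 4.45 × 0.8833/(11.2 + 0.8833) = 0.3253 V.
I(R_B) = V_A / R_B = 0.3253/3.00 = 0.1084 A.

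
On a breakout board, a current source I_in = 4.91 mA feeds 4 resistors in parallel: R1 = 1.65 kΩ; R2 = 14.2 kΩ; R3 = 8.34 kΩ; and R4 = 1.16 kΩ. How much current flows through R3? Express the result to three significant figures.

Conductances: ΣG = 1/1.65 + 1/14.2 + 1/8.34 + 1/1.16 = 1.658 (1/kΩ).
By the current-divider rule, I = I_in · G_k/ΣG = 4.91 × 0.07230 = 0.3550 mA.

I ≈ 0.355 mA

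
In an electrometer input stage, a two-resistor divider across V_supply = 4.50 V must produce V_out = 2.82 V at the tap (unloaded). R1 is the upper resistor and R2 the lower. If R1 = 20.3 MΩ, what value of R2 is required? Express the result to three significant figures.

V_out/V_supply = R2/(R1+R2) = 0.6267.
So R2 = R1 · V_out/(V_supply − V_out) = 20.3 × 2.82/(4.50 − 2.82) = 20.3 × 1.679 = 34.07 MΩ.

R2 ≈ 34.1 MΩ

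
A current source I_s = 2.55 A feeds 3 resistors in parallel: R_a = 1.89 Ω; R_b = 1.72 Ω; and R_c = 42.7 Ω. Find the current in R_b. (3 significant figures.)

I ≈ 1.31 A

ΣG = 1/1.89 + 1/1.72 + 1/42.7 = 1.134.
R_b takes the fraction G_k/ΣG = 0.5814/1.134 = 0.5127, so I = 2.55 × 0.5127 = 1.307 A.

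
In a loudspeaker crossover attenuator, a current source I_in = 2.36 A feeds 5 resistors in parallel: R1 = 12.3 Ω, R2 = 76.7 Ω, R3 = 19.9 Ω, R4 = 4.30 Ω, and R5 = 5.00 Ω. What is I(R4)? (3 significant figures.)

Total conductance ΣG = 1/12.3 + 1/76.7 + 1/19.9 + 1/4.30 + 1/5.00 = 0.5771 (units of 1/Ω).
Current divider: I(R4) = I_in · G_k/ΣG = 2.36 × (0.2326/0.5771) = 2.36 × 0.4029 = 0.9509 A.

I ≈ 0.951 A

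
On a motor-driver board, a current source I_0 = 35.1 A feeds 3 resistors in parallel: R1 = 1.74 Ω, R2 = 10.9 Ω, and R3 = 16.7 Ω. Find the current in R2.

I ≈ 4.43 A

Total conductance ΣG = 1/1.74 + 1/10.9 + 1/16.7 = 0.7263 (units of 1/Ω).
Current divider: I(R2) = I_0 · G_k/ΣG = 35.1 × (0.09174/0.7263) = 35.1 × 0.1263 = 4.433 A.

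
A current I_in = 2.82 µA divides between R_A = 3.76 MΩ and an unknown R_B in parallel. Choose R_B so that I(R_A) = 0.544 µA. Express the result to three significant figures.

The fraction through R_A equals R_B/(R_A+R_B).
0.544/2.82 = R_B/(R_A + R_B) → R_B = R_A · (0.1929)/(1 − 0.1929) = 3.76 × 0.2390 = 0.8987 MΩ.

R_B ≈ 0.899 MΩ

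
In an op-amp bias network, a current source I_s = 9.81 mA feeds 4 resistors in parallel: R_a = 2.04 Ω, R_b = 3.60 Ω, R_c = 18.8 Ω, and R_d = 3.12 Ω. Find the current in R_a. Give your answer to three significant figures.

I ≈ 4.21 mA

ΣG = 1/2.04 + 1/3.60 + 1/18.8 + 1/3.12 = 1.142.
Current divider: I(R_a) = I_s · G_k/ΣG = 9.81 × (0.4902/1.142) = 9.81 × 0.4294 = 4.212 mA.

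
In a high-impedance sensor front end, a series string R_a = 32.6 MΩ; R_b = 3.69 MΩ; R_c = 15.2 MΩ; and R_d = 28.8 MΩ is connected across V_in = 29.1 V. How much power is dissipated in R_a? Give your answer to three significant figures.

P ≈ 4.28 µW

ΣR = 80.29 MΩ → I = 29.1/80.29 = 0.3624 µA.
P(R_a) = I²·R_a = (0.3624)² × 32.6 = 4.282 µW.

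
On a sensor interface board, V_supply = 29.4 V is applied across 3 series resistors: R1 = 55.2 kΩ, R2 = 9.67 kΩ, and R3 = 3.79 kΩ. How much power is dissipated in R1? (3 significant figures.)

Series current I = V_supply/ΣR = 29.4/68.66 = 0.4282 mA.
V(R1) = I·R = 23.64 V; P = V·I = 23.64 × 0.4282 = 10.12 mW.

P ≈ 10.1 mW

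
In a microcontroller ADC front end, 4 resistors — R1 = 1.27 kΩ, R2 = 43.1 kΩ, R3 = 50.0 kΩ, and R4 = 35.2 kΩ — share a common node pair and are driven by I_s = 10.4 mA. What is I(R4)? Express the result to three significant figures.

I ≈ 0.344 mA

ΣG = 1/1.27 + 1/43.1 + 1/50.0 + 1/35.2 = 0.8590.
R4 takes the fraction G_k/ΣG = 0.02841/0.8590 = 0.03307, so I = 10.4 × 0.03307 = 0.3439 mA.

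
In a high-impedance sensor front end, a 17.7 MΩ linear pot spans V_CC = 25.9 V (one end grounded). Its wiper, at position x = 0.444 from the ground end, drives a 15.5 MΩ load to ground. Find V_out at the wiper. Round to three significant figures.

V_out ≈ 8.97 V

Lower segment x·R_p = 7.859 MΩ; upper segment (1−x)·R_p = 9.841 MΩ.
R_L loads the lower segment: effective lower R = 5.215 MΩ.
Loaded-divider output: V_out = 25.9 × 0.3464 = 8.971 V.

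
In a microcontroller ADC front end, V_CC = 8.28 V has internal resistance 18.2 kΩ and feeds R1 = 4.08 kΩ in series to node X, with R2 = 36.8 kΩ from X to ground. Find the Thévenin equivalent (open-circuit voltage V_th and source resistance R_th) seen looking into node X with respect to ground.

R1' = 18.2 + 4.08 = 22.28 kΩ (source resistance + R1).
With X open, the divider is unloaded: V_th = 8.28 × 36.8/59.08 = 5.157 V.
Looking into X with the source shorted: R_th = R1'·R2/(R1'+R2) = 22.28 × 36.8/59.08 = 13.88 kΩ.

V_th ≈ 5.16 V, R_th ≈ 13.9 kΩ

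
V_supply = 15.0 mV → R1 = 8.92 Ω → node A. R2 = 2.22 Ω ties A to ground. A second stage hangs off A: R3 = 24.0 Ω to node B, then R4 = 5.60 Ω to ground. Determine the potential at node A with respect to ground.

The second stage (R3 + R4 = 29.60 Ω) loads node A in parallel with R2.
R2 ‖ (R3+R4) = 2.065 Ω.
V_A = 15.0 × 2.065/(8.92 + 2.065) = 2.820 mV.

V_A ≈ 2.82 mV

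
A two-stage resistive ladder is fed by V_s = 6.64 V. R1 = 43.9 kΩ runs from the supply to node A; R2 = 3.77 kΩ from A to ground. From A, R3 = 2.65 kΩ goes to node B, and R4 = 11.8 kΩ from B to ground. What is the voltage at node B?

V_B ≈ 0.346 V

The second stage (R3 + R4 = 14.45 kΩ) loads node A in parallel with R2.
Effective lower resistance at A: R2 ‖ 14.45 = 2.990 kΩ.
So V_A = 6.64 × 0.06376 = 0.4234 V.
V_B = V_A × 0.8166 = 0.3458 V.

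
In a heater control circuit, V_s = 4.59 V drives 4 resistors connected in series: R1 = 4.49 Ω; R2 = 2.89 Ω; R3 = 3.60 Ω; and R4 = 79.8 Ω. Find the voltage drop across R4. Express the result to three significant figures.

V ≈ 4.03 V

ΣR = 4.49 + 2.89 + 3.60 + 79.8 = 90.78 Ω.
V = V_s · R/ΣR = 4.59 × 0.8790 = 4.035 V.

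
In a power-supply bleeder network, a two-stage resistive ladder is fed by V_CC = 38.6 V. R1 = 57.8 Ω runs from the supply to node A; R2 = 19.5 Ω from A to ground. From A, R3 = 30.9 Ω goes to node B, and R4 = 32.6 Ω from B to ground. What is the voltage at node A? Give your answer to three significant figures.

Looking into the second stage from A: R3 + R4 = 63.50 Ω appears in parallel with R2.
Effective lower resistance at A: R2 ‖ 63.50 = 14.92 Ω.
So V_A = 38.6 × 0.2052 = 7.919 V.

V_A ≈ 7.92 V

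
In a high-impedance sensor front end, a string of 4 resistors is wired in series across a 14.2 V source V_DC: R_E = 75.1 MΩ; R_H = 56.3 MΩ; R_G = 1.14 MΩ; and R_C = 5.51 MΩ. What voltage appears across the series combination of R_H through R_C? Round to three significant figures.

Series total: ΣR = 75.1 + 56.3 + 1.14 + 5.51 = 138.0 MΩ.
R_{R_H..R_C} = 56.3 + 1.14 + 5.51 = 62.95 MΩ.
Voltage divider: V = V_DC · (62.95 / 138.0) = 14.2 × 0.4560 = 6.475 V.

V ≈ 6.48 V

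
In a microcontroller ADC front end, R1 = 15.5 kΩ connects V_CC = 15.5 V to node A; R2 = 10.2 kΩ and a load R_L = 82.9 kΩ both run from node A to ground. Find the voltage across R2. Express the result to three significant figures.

The load sits in parallel with R2, giving an effective lower resistance R2' = R2·R_L/(R2+R_L) = 9.082 kΩ.
Then V_out = V_CC · R2'/(R1 + R2') = 15.5 × 9.082/24.58 = 5.727 V.

V_out ≈ 5.73 V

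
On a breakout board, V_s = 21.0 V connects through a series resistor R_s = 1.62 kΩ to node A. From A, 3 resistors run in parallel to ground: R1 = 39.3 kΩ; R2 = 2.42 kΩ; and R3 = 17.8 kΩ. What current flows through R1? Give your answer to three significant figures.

Parallel bank: R_p = 1/(1/39.3 + 1/2.42 + 1/17.8) = 2.021 kΩ.
V_A by voltage divider: V_A = 21.0 × 2.021/(1.62 + 2.021) = 11.66 V.
Branch current I = V_A/R1 = 11.66/39.3 = 0.2966 mA.

I ≈ 0.297 mA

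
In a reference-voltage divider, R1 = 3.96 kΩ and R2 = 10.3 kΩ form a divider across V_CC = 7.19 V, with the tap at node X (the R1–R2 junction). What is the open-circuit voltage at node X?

With X open, the divider is unloaded: V_th = 7.19 × 10.3/14.26 = 5.193 V.

V_th ≈ 5.19 V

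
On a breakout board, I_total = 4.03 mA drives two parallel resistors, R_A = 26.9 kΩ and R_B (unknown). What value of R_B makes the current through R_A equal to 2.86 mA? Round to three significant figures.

R_B ≈ 65.8 kΩ

In a two-way split, I_A/I_total = R_B/(R_A + R_B).
With f = 0.7097, R_B = R_A · f/(1−f) = 26.9 × 2.444 = 65.76 kΩ.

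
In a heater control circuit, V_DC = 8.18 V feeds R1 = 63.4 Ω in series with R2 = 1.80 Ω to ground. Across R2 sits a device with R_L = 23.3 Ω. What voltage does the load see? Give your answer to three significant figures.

R2 ‖ R_L = (1.80 × 23.3)/(1.80 + 23.3) = 1.671 Ω.
Voltage divider with the loaded lower leg: V_out = 8.18 × 1.671/(63.4 + 1.671) = 8.18 × 0.02568 = 0.2100 V.
(Unloaded it would be 0.226 V; the load pulls it down.)

V_out ≈ 0.210 V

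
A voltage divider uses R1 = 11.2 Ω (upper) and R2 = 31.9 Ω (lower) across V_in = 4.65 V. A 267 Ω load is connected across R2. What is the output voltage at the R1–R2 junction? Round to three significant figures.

V_out ≈ 3.34 V

The load sits in parallel with R2, giving an effective lower resistance R2' = R2·R_L/(R2+R_L) = 28.50 Ω.
Voltage divider with the loaded lower leg: V_out = 4.65 × 28.50/(11.2 + 28.50) = 4.65 × 0.7179 = 3.338 V.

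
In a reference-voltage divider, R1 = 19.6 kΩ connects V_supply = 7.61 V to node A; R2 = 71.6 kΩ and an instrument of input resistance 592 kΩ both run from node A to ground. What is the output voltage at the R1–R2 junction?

V_out ≈ 5.82 V

R2 ‖ R_L = (71.6 × 592)/(71.6 + 592) = 63.87 kΩ.
Now apply the divider: V_out = 7.61 × 0.7652 = 5.823 V.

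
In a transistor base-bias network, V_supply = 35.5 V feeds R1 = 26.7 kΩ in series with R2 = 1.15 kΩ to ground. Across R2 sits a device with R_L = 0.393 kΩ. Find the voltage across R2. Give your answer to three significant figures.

V_out ≈ 0.385 V

R2 ‖ R_L = (1.15 × 0.393)/(1.15 + 0.393) = 0.2929 kΩ.
Now apply the divider: V_out = 35.5 × 0.01085 = 0.3852 V.
(Unloaded it would be 1.47 V; the load pulls it down.)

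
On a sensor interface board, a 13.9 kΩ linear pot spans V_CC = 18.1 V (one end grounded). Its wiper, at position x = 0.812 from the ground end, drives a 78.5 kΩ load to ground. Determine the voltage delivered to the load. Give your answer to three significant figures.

Lower segment x·R_p = 11.29 kΩ; upper segment (1−x)·R_p = 2.613 kΩ.
Lower segment in parallel with the load: 11.29 ‖ 78.5 = 9.868 kΩ.
V_out = 18.1 × 9.868/(2.613 + 9.868) = 14.31 V.

V_out ≈ 14.3 V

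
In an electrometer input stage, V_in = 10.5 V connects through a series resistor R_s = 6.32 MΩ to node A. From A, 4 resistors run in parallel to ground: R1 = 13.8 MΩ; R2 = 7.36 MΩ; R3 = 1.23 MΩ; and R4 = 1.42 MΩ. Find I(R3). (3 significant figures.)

I ≈ 0.717 µA

Combine the parallel branches: R_p = (1/13.8 + 1/7.36 + 1/1.23 + 1/1.42)⁻¹ = 0.5795 MΩ.
V_A by voltage divider: V_A = 10.5 × 0.5795/(6.32 + 0.5795) = 0.8819 V.
I(R3) = V_A / R3 = 0.8819/1.23 = 0.7170 µA.
(Check via current divider: I_total = 1.522 µA; share G_k/ΣG = 0.4712 → same result.)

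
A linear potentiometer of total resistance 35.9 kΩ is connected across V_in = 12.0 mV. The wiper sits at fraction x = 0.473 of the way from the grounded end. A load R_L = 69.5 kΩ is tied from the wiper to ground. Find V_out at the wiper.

The pot divides into 18.92 kΩ above the wiper and 16.98 kΩ below.
(x·R_p) ‖ R_L = 13.65 kΩ.
V_out = 12.0 × 13.65/(18.92 + 13.65) = 5.029 mV.

V_out ≈ 5.03 mV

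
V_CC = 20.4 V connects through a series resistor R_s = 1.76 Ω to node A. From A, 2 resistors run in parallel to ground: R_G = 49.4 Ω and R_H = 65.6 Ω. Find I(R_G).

Combine the parallel branches: R_p = (1/49.4 + 1/65.6)⁻¹ = 28.18 Ω.
V_A by voltage divider: V_A = 20.4 × 28.18/(1.76 + 28.18) = 19.20 V.
Branch current I = V_A/R_G = 19.20/49.4 = 0.3887 A.
(Equivalently: I_total = 0.6814 A, then current-divider fraction G_k/ΣG = 0.5704.)

I ≈ 0.389 A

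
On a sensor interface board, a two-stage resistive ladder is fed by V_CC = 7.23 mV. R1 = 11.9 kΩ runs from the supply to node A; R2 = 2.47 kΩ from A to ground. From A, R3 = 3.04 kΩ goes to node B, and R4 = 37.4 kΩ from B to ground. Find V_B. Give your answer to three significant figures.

Node A sees R2 in parallel with the series input of stage 2, R3 + R4 = 40.44 kΩ.
Effective lower resistance at A: R2 ‖ 40.44 = 2.328 kΩ.
V_A = 7.23 × 2.328/(11.9 + 2.328) = 1.183 mV.
Stage 2 is unloaded, so V_B = V_A · R4/(R3+R4) = 1.183 × 37.4/40.44 = 1.094 mV.

V_B ≈ 1.09 mV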